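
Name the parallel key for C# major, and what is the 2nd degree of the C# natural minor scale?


Working:
Parallel keys share the same tonic but differ in mode
C# major → parallel is C# minor
C# natural minor scale: C# D# E F# G# A B
= C# minor; 2nd degree = D#


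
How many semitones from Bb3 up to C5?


Reasoning:
Absolute semitone position = octave×12 + chromatic position
Bb3: 3×12 + 10 = 46
C5: 5×12 + 0 = 60
Difference = 60 - 46 = 14
= 14 semitones


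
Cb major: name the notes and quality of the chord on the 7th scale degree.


Solution.
Cb major scale: Cb Db Eb Fb Gb Ab Bb
Diatonic triad on degree 7 stacks scale notes 7, 2, 4: Bb Db Fb
Bb→Db = 3 semitones; Bb→Fb = 6 semitones → diminished triad
= Bb Db Fb (diminished)


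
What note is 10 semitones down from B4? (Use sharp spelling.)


Reasoning:
B4: chromatic position 11 in octave 4 → absolute = 4×12 + 11 = 59
Transpose down 10: 59 - 10 = 49
49 = 4×12 + 1 → C# in octave 4
Result = C#4


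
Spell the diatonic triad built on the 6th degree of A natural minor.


A natural minor scale: A B C D E F G
Diatonic triad on degree 6 stacks scale notes 6, 1, 3: F A C
F→A = 4 semitones; F→C = 7 semitones → major triad
= F A C (major)


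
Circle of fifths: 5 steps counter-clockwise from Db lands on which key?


Each counter-clockwise step moves down a perfect 5th (= up a perfect 4th)
From Db: Db → F#/Gb → B → E → A → D
= D


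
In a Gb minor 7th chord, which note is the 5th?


Working:
Minor 7th chord = root + minor 3rd + perfect 5th + minor 7th
Seventh chords stack in thirds, so the letter names are G-B-D-F
Root: Gb
Minor 3rd above Gb: Bbb
Perfect 5th above Gb: Db
Minor 7th above Gb: Fb
The 5th = Db


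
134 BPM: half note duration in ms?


One quarter-note beat = 60000 / BPM = 60000 / 134 ms
Half note = 2 × quarter note
Duration = 2 × 60000 / 134 = 120000 / 134
= 895.5 ms


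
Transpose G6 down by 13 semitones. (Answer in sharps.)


Step by step:
G6: chromatic position 7 in octave 6 → absolute = 6×12 + 7 = 79
Transpose down 13: 79 - 13 = 66
66 = 5×12 + 6 → F# in octave 5
Result = F#5


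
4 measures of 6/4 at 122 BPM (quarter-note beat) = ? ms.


Step by step:
Quarter-note beat duration = 60000 / 122 ms
Beats per measure (6/4) = 6
One measure = 6 × 60000 / 122 = 360000 / 122 ms
4 measures = 4 × 360000 / 122 = 1440000 / 122
= 11803.3 ms


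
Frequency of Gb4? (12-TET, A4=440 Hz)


Step by step:
f = 440 × 2^(n/12) where n = semitones from A4
Gb4: -3 semitones from A4
f = 440 × 2^(-3/12)
f = 369.99 Hz


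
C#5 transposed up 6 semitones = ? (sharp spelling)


Solution.
C#5: chromatic position 1 in octave 5 → absolute = 5×12 + 1 = 61
Transpose up 6: 61 + 6 = 67
67 = 5×12 + 7 → G in octave 5
Result = G5


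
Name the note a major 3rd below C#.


A 3rd spans 3 letter names, so from C we land on A
A major 3rd = 4 semitones below C#
Spell A at that pitch: A
= A


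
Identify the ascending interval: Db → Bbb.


Step by step:
Letter names: D → B spans 6 letter names → a 6th
Semitones: Db → Bbb = 8 half-steps
A 6th of 8 semitones is a minor 6th
= minor 6th


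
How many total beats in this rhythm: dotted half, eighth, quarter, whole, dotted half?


Step by step:
Beat values:
  dotted half = 3 beats
  eighth = 0.5 beats
  quarter = 1 beat
  whole = 4 beats
  dotted half = 3 beats
Sum = 3 + 0.5 + 1 + 4 + 3
= 11.5 beats


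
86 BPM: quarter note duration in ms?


Let's work it out.
One quarter-note beat = 60000 / BPM = 60000 / 86 ms
Duration = 60000 / 86
= 697.7 ms


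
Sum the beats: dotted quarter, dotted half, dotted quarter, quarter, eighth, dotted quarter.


Working:
Beat values:
  dotted quarter = 1.5 beats
  dotted half = 3 beats
  dotted quarter = 1.5 beats
  quarter = 1 beat
  eighth = 0.5 beats
  dotted quarter = 1.5 beats
Sum = 1.5 + 3 + 1.5 + 1 + 0.5 + 1.5
= 9 beats


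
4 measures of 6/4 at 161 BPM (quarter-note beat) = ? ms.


Let's work it out.
Quarter-note beat duration = 60000 / 161 ms
Beats per measure (6/4) = 6
One measure = 6 × 60000 / 161 = 360000 / 161 ms
4 measures = 4 × 360000 / 161 = 1440000 / 161
= 8944.1 ms


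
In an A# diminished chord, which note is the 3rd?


Working:
Diminished triad = root + minor 3rd (3 semitones) + diminished 5th (6 semitones)
A triad on A# stacks thirds, so the chord tones use letter names A-C-E
Root: A#
Minor 3rd above A#: C#
Diminished 5th above A#: E
The 3rd = C#


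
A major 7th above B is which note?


A 7th spans 7 letter names, so from B we land on A
A major 7th = 11 semitones above B
Spell A at that pitch: A#
= A#


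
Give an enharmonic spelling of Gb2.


Let's work it out.
Enharmonic notes sound the same pitch but are spelled with different letter names
Gb and F# name the same pitch class
= F#2


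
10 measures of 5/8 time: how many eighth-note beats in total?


Step by step:
Time signature 5/8: the bottom number 8 means the eighth note gets one count
The top number 5 means 5 eighth-note beats per measure
Total = 5 × 10 measures
= 50 eighth-note beats


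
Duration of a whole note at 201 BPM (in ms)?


Solution.
One quarter-note beat = 60000 / BPM = 60000 / 201 ms
Whole note = 4 × quarter note
Duration = 4 × 60000 / 201 = 240000 / 201
= 1194.0 ms


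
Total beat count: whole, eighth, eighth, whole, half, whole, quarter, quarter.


Beat values:
  whole = 4 beats
  eighth = 0.5 beats
  eighth = 0.5 beats
  whole = 4 beats
  half = 2 beats
  whole = 4 beats
  quarter = 1 beat
  quarter = 1 beat
Sum = 4 + 0.5 + 0.5 + 4 + 2 + 4 + 1 + 1
= 17 beats


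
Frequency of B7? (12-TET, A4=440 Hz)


Step by step:
f = 440 × 2^(n/12) where n = semitones from A4
B7: 38 semitones from A4
f = 440 × 2^(38/12)
f = 3951.07 Hz


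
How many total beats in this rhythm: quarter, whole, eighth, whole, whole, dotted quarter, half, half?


Step by step:
Beat values:
  quarter = 1 beat
  whole = 4 beats
  eighth = 0.5 beats
  whole = 4 beats
  whole = 4 beats
  dotted quarter = 1.5 beats
  half = 2 beats
  half = 2 beats
Sum = 1 + 4 + 0.5 + 4 + 4 + 1.5 + 2 + 2
= 19 beats


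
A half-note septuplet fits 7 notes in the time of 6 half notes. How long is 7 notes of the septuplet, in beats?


Let's work it out.
Septuplet: 7 notes occupy the space of 6 half notes
Space = 6 × 2 = 12 beats
Each septuplet note = 12 / 7 = 12/7 beats
7 notes = 7 × 12/7 = 12
= 12 beats


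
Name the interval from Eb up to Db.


Solution.
Letter names: E → D spans 7 letter names → a 7th
Semitones: Eb → Db = 10 half-steps
A 7th of 10 semitones is a minor 7th
= minor 7th


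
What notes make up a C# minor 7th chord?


Reasoning:
Minor 7th chord = root + minor 3rd + perfect 5th + minor 7th
Seventh chords stack in thirds, so the letter names are C-E-G-B
Root: C#
Minor 3rd above C#: E
Perfect 5th above C#: G#
Minor 7th above C#: B
Chord = C# E G# B


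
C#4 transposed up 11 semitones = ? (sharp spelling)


C#4: chromatic position 1 in octave 4 → absolute = 4×12 + 1 = 49
Transpose up 11: 49 + 11 = 60
60 = 5×12 + 0 → C in octave 5
Result = C5


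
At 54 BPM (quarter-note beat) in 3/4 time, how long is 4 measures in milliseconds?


Reasoning:
Quarter-note beat duration = 60000 / 54 ms
Beats per measure (3/4) = 3
One measure = 3 × 60000 / 54 = 180000 / 54 ms
4 measures = 4 × 180000 / 54 = 720000 / 54
= 13333.3 ms


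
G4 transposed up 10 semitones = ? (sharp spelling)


Solution.
G4: chromatic position 7 in octave 4 → absolute = 4×12 + 7 = 55
Transpose up 10: 55 + 10 = 65
65 = 5×12 + 5 → F in octave 5
Result = F5


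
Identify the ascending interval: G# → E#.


Solution.
Letter names: G → E spans 6 letter names → a 6th
Semitones: G# → E# = 9 half-steps
A 6th of 9 semitones is a major 6th
= major 6th


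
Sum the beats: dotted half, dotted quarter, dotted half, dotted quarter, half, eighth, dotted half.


Let's work it out.
Beat values:
  dotted half = 3 beats
  dotted quarter = 1.5 beats
  dotted half = 3 beats
  dotted quarter = 1.5 beats
  half = 2 beats
  eighth = 0.5 beats
  dotted half = 3 beats
Sum = 3 + 1.5 + 3 + 1.5 + 2 + 0.5 + 3
= 14.5 beats


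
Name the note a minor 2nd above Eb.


Let's work it out.
A 2nd spans 2 letter names, so from E we land on F
A minor 2nd = 1 semitone above Eb
Spell F at that pitch: Fb
= Fb


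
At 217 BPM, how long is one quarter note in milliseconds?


Reasoning:
One quarter-note beat = 60000 / BPM = 60000 / 217 ms
Duration = 60000 / 217
= 276.5 ms


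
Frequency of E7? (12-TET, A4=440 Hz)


f = 440 × 2^(n/12) where n = semitones from A4
E7: 31 semitones from A4
f = 440 × 2^(31/12)
f = 2637.02 Hz


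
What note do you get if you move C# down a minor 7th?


Reasoning:
minor 7th: 7 letter names, 10 semitones
Letter: C - 6 → D
Pitch: C# - 10 semitones, spelled as a D → D#
= D#


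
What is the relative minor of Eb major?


Working:
The relative minor shares the major's key signature and starts on its 6th degree
6th degree = a major 6th above the tonic; a major 6th above Eb is C
→ relative minor of Eb major is C minor
= C minor


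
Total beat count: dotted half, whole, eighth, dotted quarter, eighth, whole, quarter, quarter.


Step by step:
Beat values:
  dotted half = 3 beats
  whole = 4 beats
  eighth = 0.5 beats
  dotted quarter = 1.5 beats
  eighth = 0.5 beats
  whole = 4 beats
  quarter = 1 beat
  quarter = 1 beat
Sum = 3 + 4 + 0.5 + 1.5 + 0.5 + 4 + 1 + 1
= 15.5 beats


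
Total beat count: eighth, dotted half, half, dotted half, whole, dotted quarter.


Beat values:
  eighth = 0.5 beats
  dotted half = 3 beats
  half = 2 beats
  dotted half = 3 beats
  whole = 4 beats
  dotted quarter = 1.5 beats
Sum = 0.5 + 3 + 2 + 3 + 4 + 1.5
= 14 beats


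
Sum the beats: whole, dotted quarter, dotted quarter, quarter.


Working:
Beat values:
  whole = 4 beats
  dotted quarter = 1.5 beats
  dotted quarter = 1.5 beats
  quarter = 1 beat
Sum = 4 + 1.5 + 1.5 + 1
= 8 beats


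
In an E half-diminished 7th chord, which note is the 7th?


Let's work it out.
Half-diminished 7th chord = root + minor 3rd + diminished 5th + minor 7th
Seventh chords stack in thirds, so the letter names are E-G-B-D
Root: E
Minor 3rd above E: G
Diminished 5th above E: Bb
Minor 7th above E: D
The 7th = D


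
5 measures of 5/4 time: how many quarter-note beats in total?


Let's work it out.
Time signature 5/4: the bottom number 4 means the quarter note gets one count
The top number 5 means 5 quarter-note beats per measure
Total = 5 × 5 measures
= 25 quarter-note beats


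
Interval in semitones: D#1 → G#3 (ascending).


Absolute semitone position = octave×12 + chromatic position
D#1: 1×12 + 3 = 15
G#3: 3×12 + 8 = 44
Difference = 44 - 15 = 29
= 29 semitones


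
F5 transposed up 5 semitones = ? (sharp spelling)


F5: chromatic position 5 in octave 5 → absolute = 5×12 + 5 = 65
Transpose up 5: 65 + 5 = 70
70 = 5×12 + 10 → A# in octave 5
Result = A#5


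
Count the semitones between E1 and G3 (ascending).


Solution.
Absolute semitone position = octave×12 + chromatic position
E1: 1×12 + 4 = 16
G3: 3×12 + 7 = 43
Difference = 43 - 16 = 27
= 27 semitones


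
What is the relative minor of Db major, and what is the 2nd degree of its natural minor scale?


Solution.
The relative minor shares the major's key signature and starts on its 6th degree
6th degree = a major 6th above the tonic; a major 6th above Db is Bb
→ relative minor of Db major is Bb minor
Bb natural minor scale: Bb C Db Eb F Gb Ab
= Bb minor; 2nd degree = C


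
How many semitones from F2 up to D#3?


Step by step:
Absolute semitone position = octave×12 + chromatic position
F2: 2×12 + 5 = 29
D#3: 3×12 + 3 = 39
Difference = 39 - 29 = 10
= 10 semitones


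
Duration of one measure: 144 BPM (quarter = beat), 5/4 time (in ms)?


Let's work it out.
Quarter-note beat duration = 60000 / 144 ms
Beats per measure (5/4) = 5
One measure = 5 × 60000 / 144 = 300000 / 144 ms
= 2083.3 ms


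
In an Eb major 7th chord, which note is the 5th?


Let's work it out.
Major 7th chord = root + major 3rd + perfect 5th + major 7th
Seventh chords stack in thirds, so the letter names are E-G-B-D
Root: Eb
Major 3rd above Eb: G
Perfect 5th above Eb: Bb
Major 7th above Eb: D
The 5th = Bb


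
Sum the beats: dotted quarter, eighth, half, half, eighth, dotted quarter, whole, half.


Beat values:
  dotted quarter = 1.5 beats
  eighth = 0.5 beats
  half = 2 beats
  half = 2 beats
  eighth = 0.5 beats
  dotted quarter = 1.5 beats
  whole = 4 beats
  half = 2 beats
Sum = 1.5 + 0.5 + 2 + 2 + 0.5 + 1.5 + 4 + 2
= 14 beats


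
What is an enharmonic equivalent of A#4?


Enharmonic notes sound the same pitch but are spelled with different letter names
A# and Bb name the same pitch class
= Bb4


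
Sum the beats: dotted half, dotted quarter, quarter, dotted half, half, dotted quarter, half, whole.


Working:
Beat values:
  dotted half = 3 beats
  dotted quarter = 1.5 beats
  quarter = 1 beat
  dotted half = 3 beats
  half = 2 beats
  dotted quarter = 1.5 beats
  half = 2 beats
  whole = 4 beats
Sum = 3 + 1.5 + 1 + 3 + 2 + 1.5 + 2 + 4
= 18 beats


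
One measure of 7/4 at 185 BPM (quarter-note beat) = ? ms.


Solution.
Quarter-note beat duration = 60000 / 185 ms
Beats per measure (7/4) = 7
One measure = 7 × 60000 / 185 = 420000 / 185 ms
= 2270.3 ms


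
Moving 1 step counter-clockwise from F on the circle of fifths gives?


Working:
Each counter-clockwise step moves down a perfect 5th (= up a perfect 4th)
From F: F → Bb
= Bb


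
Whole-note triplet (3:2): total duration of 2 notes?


Let's work it out.
Triplet: 3 notes occupy the space of 2 whole notes
Space = 2 × 4 = 8 beats
Each triplet note = 8 / 3 = 8/3 beats
2 notes = 2 × 8/3 = 16/3
= 16/3 beats


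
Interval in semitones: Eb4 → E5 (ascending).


Working:
Absolute semitone position = octave×12 + chromatic position
Eb4: 4×12 + 3 = 51
E5: 5×12 + 4 = 64
Difference = 64 - 51 = 13
= 13 semitones


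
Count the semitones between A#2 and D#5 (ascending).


Reasoning:
Absolute semitone position = octave×12 + chromatic position
A#2: 2×12 + 10 = 34
D#5: 5×12 + 3 = 63
Difference = 63 - 34 = 29
= 29 semitones


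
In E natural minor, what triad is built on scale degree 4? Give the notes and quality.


Let's work it out.
E natural minor scale: E F# G A B C D
Diatonic triad on degree 4 stacks scale notes 4, 6, 1: A C E
A→C = 3 semitones; A→E = 7 semitones → minor triad
= A C E (minor)


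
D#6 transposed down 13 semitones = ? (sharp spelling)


Solution.
D#6: chromatic position 3 in octave 6 → absolute = 6×12 + 3 = 75
Transpose down 13: 75 - 13 = 62
62 = 5×12 + 2 → D in octave 5
Result = D5


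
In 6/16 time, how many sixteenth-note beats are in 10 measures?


Time signature 6/16: the bottom number 16 means the sixteenth note gets one count
The top number 6 means 6 sixteenth-note beats per measure
Total = 6 × 10 measures
= 60 sixteenth-note beats


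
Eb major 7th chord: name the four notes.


Step by step:
Major 7th chord = root + major 3rd + perfect 5th + major 7th
Seventh chords stack in thirds, so the letter names are E-G-B-D
Root: Eb
Major 3rd above Eb: G
Perfect 5th above Eb: Bb
Major 7th above Eb: D
Chord = Eb G Bb D


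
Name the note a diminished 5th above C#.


A 5th spans 5 letter names, so from C we land on G
A diminished 5th = 6 semitones above C#
Spell G at that pitch: G
= G


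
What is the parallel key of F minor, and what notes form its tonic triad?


Reasoning:
Parallel keys share the same tonic but differ in mode
F minor → parallel is F major
Tonic triad of F major = F A C
= F major; triad = F A C


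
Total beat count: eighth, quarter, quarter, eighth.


Beat values:
  eighth = 0.5 beats
  quarter = 1 beat
  quarter = 1 beat
  eighth = 0.5 beats
Sum = 0.5 + 1 + 1 + 0.5
= 3 beats


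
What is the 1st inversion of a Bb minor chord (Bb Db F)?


Solution.
Root position: Bb Db F
1st inversion: move root up an octave
Bass note: Db
Notes (bottom to top) = Db F Bb


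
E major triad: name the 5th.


Working:
Major triad = root + major 3rd (4 semitones) + perfect 5th (7 semitones)
A triad on E stacks thirds, so the chord tones use letter names E-G-B
Root: E
Major 3rd above E: G#
Perfect 5th above E: B
The 5th = B


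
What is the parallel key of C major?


Step by step:
Parallel keys share the same tonic but differ in mode
C major → parallel is C minor
= C minor


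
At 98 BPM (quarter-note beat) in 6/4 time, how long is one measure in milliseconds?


Reasoning:
Quarter-note beat duration = 60000 / 98 ms
Beats per measure (6/4) = 6
One measure = 6 × 60000 / 98 = 360000 / 98 ms
= 3673.5 ms


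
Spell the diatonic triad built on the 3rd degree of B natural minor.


B natural minor scale: B C# D E F# G A
Diatonic triad on degree 3 stacks scale notes 3, 5, 7: D F# A
D→F# = 4 semitones; D→A = 7 semitones → major triad
= D F# A (major)


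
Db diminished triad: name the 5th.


Reasoning:
Diminished triad = root + minor 3rd (3 semitones) + diminished 5th (6 semitones)
A triad on Db stacks thirds, so the chord tones use letter names D-F-A
Root: Db
Minor 3rd above Db: Fb
Diminished 5th above Db: Abb
The 5th = Abb


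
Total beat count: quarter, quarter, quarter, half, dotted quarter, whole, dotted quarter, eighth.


Step by step:
Beat values:
  quarter = 1 beat
  quarter = 1 beat
  quarter = 1 beat
  half = 2 beats
  dotted quarter = 1.5 beats
  whole = 4 beats
  dotted quarter = 1.5 beats
  eighth = 0.5 beats
Sum = 1 + 1 + 1 + 2 + 1.5 + 4 + 1.5 + 0.5
= 12.5 beats


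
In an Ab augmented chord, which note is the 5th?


Augmented triad = root + major 3rd (4 semitones) + augmented 5th (8 semitones)
A triad on Ab stacks thirds, so the chord tones use letter names A-C-E
Root: Ab
Major 3rd above Ab: C
Augmented 5th above Ab: E
The 5th = E


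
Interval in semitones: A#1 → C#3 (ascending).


Reasoning:
Absolute semitone position = octave×12 + chromatic position
A#1: 1×12 + 10 = 22
C#3: 3×12 + 1 = 37
Difference = 37 - 22 = 15
= 15 semitones


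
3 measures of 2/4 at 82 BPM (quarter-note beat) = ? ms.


Reasoning:
Quarter-note beat duration = 60000 / 82 ms
Beats per measure (2/4) = 2
One measure = 2 × 60000 / 82 = 120000 / 82 ms
3 measures = 3 × 120000 / 82 = 360000 / 82
= 4390.2 ms


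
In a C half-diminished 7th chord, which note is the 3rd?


Half-diminished 7th chord = root + minor 3rd + diminished 5th + minor 7th
Seventh chords stack in thirds, so the letter names are C-E-G-B
Root: C
Minor 3rd above C: Eb
Diminished 5th above C: Gb
Minor 7th above C: Bb
The 3rd = Eb


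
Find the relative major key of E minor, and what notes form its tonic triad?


The relative major shares the key signature and is a minor 3rd above the minor tonic
A minor 3rd above E is G
→ relative major of E minor is G major
Tonic triad of G major = root + major 3rd + perfect 5th = G B D
= G major; triad = G B D


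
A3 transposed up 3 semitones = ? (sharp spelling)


Let's work it out.
A3: chromatic position 9 in octave 3 → absolute = 3×12 + 9 = 45
Transpose up 3: 45 + 3 = 48
48 = 4×12 + 0 → C in octave 4
Result = C4


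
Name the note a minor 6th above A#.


A 6th spans 6 letter names, so from A we land on F
A minor 6th = 8 semitones above A#
Spell F at that pitch: F#
= F#


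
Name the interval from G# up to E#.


Working:
Letter names: G → E spans 6 letter names → a 6th
Semitones: G# → E# = 9 half-steps
A 6th of 9 semitones is a major 6th
= major 6th


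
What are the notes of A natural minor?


Step by step:
Natural minor scale pattern: W-H-W-W-H-W-W (2-1-2-2-1-2-2 semitones)
Starting from A:
  A + 2 semitones → B
  B + 1 semitone → C
  C + 2 semitones → D
  D + 2 semitones → E
  E + 1 semitone → F
  F + 2 semitones → G
  G + 2 semitones → A
Scale = A B C D E F G


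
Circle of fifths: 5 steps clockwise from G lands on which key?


Step by step:
Each clockwise step on the circle of fifths moves up a perfect 5th
From G: G → D → A → E → B → F#/Gb
= F#/Gb


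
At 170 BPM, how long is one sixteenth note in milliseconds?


One quarter-note beat = 60000 / BPM = 60000 / 170 ms
Sixteenth note = 1/4 × quarter note
Duration = 1/4 × 60000 / 170 = 15000 / 170
= 88.2 ms


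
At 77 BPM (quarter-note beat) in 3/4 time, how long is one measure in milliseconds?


Solution.
Quarter-note beat duration = 60000 / 77 ms
Beats per measure (3/4) = 3
One measure = 3 × 60000 / 77 = 180000 / 77 ms
= 2337.7 ms


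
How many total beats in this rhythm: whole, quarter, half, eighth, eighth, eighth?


Step by step:
Beat values:
  whole = 4 beats
  quarter = 1 beat
  half = 2 beats
  eighth = 0.5 beats
  eighth = 0.5 beats
  eighth = 0.5 beats
Sum = 4 + 1 + 2 + 0.5 + 0.5 + 0.5
= 8.5 beats


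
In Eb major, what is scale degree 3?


Reasoning:
Major scale pattern: W-W-H-W-W-W-H (2-2-1-2-2-2-1 semitones)
Starting from Eb:
  Eb + 2 semitones → F
  F + 2 semitones → G
  G + 1 semitone → Ab
  Ab + 2 semitones → Bb
  Bb + 2 semitones → C
  C + 2 semitones → D
  D + 1 semitone → Eb
Scale: Eb F G Ab Bb C D
Degree 3 = G


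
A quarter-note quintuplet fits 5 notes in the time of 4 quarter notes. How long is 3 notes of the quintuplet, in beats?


Solution.
Quintuplet: 5 notes occupy the space of 4 quarter notes
Space = 4 × 1 = 4 beats
Each quintuplet note = 4 / 5 = 4/5 beats
3 notes = 3 × 4/5 = 12/5
= 12/5 beats


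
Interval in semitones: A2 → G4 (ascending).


Step by step:
Absolute semitone position = octave×12 + chromatic position
A2: 2×12 + 9 = 33
G4: 4×12 + 7 = 55
Difference = 55 - 33 = 22
= 22 semitones


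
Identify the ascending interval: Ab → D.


Working:
Letter names: A → D spans 4 letter names → a 4th
Semitones: Ab → D = 6 half-steps
A 4th of 6 semitones is an augmented 4th
= augmented 4th


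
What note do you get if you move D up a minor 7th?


Working:
minor 7th: 7 letter names, 10 semitones
Letter: D + 6 → C
Pitch: D + 10 semitones, spelled as a C → C
= C


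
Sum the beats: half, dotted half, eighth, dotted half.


Let's work it out.
Beat values:
  half = 2 beats
  dotted half = 3 beats
  eighth = 0.5 beats
  dotted half = 3 beats
Sum = 2 + 3 + 0.5 + 3
= 8.5 beats


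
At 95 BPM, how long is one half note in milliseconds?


One quarter-note beat = 60000 / BPM = 60000 / 95 ms
Half note = 2 × quarter note
Duration = 2 × 60000 / 95 = 120000 / 95
= 1263.2 ms


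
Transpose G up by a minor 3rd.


minor 3rd: 3 letter names, 3 semitones
Letter: G + 2 → B
Pitch: G + 3 semitones, spelled as a B → Bb
= Bb


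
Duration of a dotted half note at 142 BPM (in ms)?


Reasoning:
One quarter-note beat = 60000 / BPM = 60000 / 142 ms
Dotted half note = 3 × quarter note
Duration = 3 × 60000 / 142 = 180000 / 142
= 1267.6 ms


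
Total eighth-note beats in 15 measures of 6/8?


Solution.
Time signature 6/8: the bottom number 8 means the eighth note gets one count
The top number 6 means 6 eighth-note beats per measure
Total = 6 × 15 measures
= 90 eighth-note beats


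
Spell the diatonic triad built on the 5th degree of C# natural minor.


Let's work it out.
C# natural minor scale: C# D# E F# G# A B
Diatonic triad on degree 5 stacks scale notes 5, 7, 2: G# B D#
G#→B = 3 semitones; G#→D# = 7 semitones → minor triad
= G# B D# (minor)


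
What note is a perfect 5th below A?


Reasoning:
A 5th spans 5 letter names, so from A we land on D
A perfect 5th = 7 semitones below A
Spell D at that pitch: D
= D


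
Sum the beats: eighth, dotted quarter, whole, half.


Beat values:
  eighth = 0.5 beats
  dotted quarter = 1.5 beats
  whole = 4 beats
  half = 2 beats
Sum = 0.5 + 1.5 + 4 + 2
= 8 beats


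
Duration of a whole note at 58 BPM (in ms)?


Solution.
One quarter-note beat = 60000 / BPM = 60000 / 58 ms
Whole note = 4 × quarter note
Duration = 4 × 60000 / 58 = 240000 / 58
= 4137.9 ms


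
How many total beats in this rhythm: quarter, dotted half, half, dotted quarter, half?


Step by step:
Beat values:
  quarter = 1 beat
  dotted half = 3 beats
  half = 2 beats
  dotted quarter = 1.5 beats
  half = 2 beats
Sum = 1 + 3 + 2 + 1.5 + 2
= 9.5 beats


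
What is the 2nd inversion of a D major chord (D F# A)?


Step by step:
Root position: D F# A
2nd inversion: move root and 3rd up an octave
Bass note: A
Notes (bottom to top) = A D F#


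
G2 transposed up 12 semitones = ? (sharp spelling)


Working:
G2: chromatic position 7 in octave 2 → absolute = 2×12 + 7 = 31
Transpose up 12: 31 + 12 = 43
43 = 3×12 + 7 → G in octave 3
Result = G3


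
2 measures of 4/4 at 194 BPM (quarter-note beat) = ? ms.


Let's work it out.
Quarter-note beat duration = 60000 / 194 ms
Beats per measure (4/4) = 4
One measure = 4 × 60000 / 194 = 240000 / 194 ms
2 measures = 2 × 240000 / 194 = 480000 / 194
= 2474.2 ms


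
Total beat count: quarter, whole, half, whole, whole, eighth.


Let's work it out.
Beat values:
  quarter = 1 beat
  whole = 4 beats
  half = 2 beats
  whole = 4 beats
  whole = 4 beats
  eighth = 0.5 beats
Sum = 1 + 4 + 2 + 4 + 4 + 0.5
= 15.5 beats


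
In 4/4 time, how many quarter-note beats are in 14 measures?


Step by step:
Time signature 4/4: the bottom number 4 means the quarter note gets one count
The top number 4 means 4 quarter-note beats per measure
Total = 4 × 14 measures
= 56 quarter-note beats


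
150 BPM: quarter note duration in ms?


Let's work it out.
One quarter-note beat = 60000 / BPM = 60000 / 150 ms
Duration = 60000 / 150
= 400.0 ms


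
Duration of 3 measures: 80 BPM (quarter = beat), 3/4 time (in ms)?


Let's work it out.
Quarter-note beat duration = 60000 / 80 ms
Beats per measure (3/4) = 3
One measure = 3 × 60000 / 80 = 180000 / 80 ms
3 measures = 3 × 180000 / 80 = 540000 / 80
= 6750.0 ms


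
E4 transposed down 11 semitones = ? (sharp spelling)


E4: chromatic position 4 in octave 4 → absolute = 4×12 + 4 = 52
Transpose down 11: 52 - 11 = 41
41 = 3×12 + 5 → F in octave 3
Result = F3


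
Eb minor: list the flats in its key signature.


Reasoning:
Flat minor keys: A(0), D(1), G(2), C(3), F(4), Bb(5), Eb(6), Ab(7)
Eb minor has 6 flats
Order of flats: Bb Eb Ab Db Gb Cb Fb → first 6: Bb, Eb, Ab, Db, Gb, Cb
= Bb, Eb, Ab, Db, Gb, Cb


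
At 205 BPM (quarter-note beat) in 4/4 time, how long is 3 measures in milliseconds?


Solution.
Quarter-note beat duration = 60000 / 205 ms
Beats per measure (4/4) = 4
One measure = 4 × 60000 / 205 = 240000 / 205 ms
3 measures = 3 × 240000 / 205 = 720000 / 205
= 3512.2 ms


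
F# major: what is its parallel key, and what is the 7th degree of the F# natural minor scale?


Step by step:
Parallel keys share the same tonic but differ in mode
F# major → parallel is F# minor
F# natural minor scale: F# G# A B C# D E
= F# minor; 7th degree = E


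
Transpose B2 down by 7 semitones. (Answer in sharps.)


Working:
B2: chromatic position 11 in octave 2 → absolute = 2×12 + 11 = 35
Transpose down 7: 35 - 7 = 28
28 = 2×12 + 4 → E in octave 2
Result = E2


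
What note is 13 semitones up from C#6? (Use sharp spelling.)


C#6: chromatic position 1 in octave 6 → absolute = 6×12 + 1 = 73
Transpose up 13: 73 + 13 = 86
86 = 7×12 + 2 → D in octave 7
Result = D7


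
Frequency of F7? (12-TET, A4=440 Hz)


f = 440 × 2^(n/12) where n = semitones from A4
F7: 32 semitones from A4
f = 440 × 2^(32/12)
f = 2793.83 Hz


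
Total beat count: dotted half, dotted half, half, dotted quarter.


Step by step:
Beat values:
  dotted half = 3 beats
  dotted half = 3 beats
  half = 2 beats
  dotted quarter = 1.5 beats
Sum = 3 + 3 + 2 + 1.5
= 9.5 beats


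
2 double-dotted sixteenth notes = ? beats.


Base sixteenth note = 1/4 beats
Dot 1 adds half the previous value: +1/8
Dot 2 adds half the previous value: +1/16
One double-dotted sixteenth = 1/4 + 1/8 + 1/16 = 7/16
2 of them = 2 × 7/16 = 7/8
= 7/8 beats


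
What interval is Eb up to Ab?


Letter names: E → A spans 4 letter names → a 4th
Semitones: Eb → Ab = 5 half-steps
A 4th of 5 semitones is a perfect 4th
= perfect 4th


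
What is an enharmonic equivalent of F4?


Step by step:
Enharmonic notes sound the same pitch but are spelled with different letter names
F and E# name the same pitch class
= E#4


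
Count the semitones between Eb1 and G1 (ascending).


Absolute semitone position = octave×12 + chromatic position
Eb1: 1×12 + 3 = 15
G1: 1×12 + 7 = 19
Difference = 19 - 15 = 4
= 4 semitones


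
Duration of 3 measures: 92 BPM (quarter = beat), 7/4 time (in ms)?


Quarter-note beat duration = 60000 / 92 ms
Beats per measure (7/4) = 7
One measure = 7 × 60000 / 92 = 420000 / 92 ms
3 measures = 3 × 420000 / 92 = 1260000 / 92
= 13695.7 ms


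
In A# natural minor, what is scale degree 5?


Step by step:
Natural minor scale pattern: W-H-W-W-H-W-W (2-1-2-2-1-2-2 semitones)
Starting from A#:
  A# + 2 semitones → B#
  B# + 1 semitone → C#
  C# + 2 semitones → D#
  D# + 2 semitones → E#
  E# + 1 semitone → F#
  F# + 2 semitones → G#
  G# + 2 semitones → A#
Scale: A# B# C# D# E# F# G#
Degree 5 = E#


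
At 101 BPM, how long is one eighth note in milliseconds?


Solution.
One quarter-note beat = 60000 / BPM = 60000 / 101 ms
Eighth note = 1/2 × quarter note
Duration = 1/2 × 60000 / 101 = 30000 / 101
= 297.0 ms


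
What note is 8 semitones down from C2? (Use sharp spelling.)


Step by step:
C2: chromatic position 0 in octave 2 → absolute = 2×12 + 0 = 24
Transpose down 8: 24 - 8 = 16
16 = 1×12 + 4 → E in octave 1
Result = E1


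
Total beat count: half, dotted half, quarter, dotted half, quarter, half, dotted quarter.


Step by step:
Beat values:
  half = 2 beats
  dotted half = 3 beats
  quarter = 1 beat
  dotted half = 3 beats
  quarter = 1 beat
  half = 2 beats
  dotted quarter = 1.5 beats
Sum = 2 + 3 + 1 + 3 + 1 + 2 + 1.5
= 13.5 beats


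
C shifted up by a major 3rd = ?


Solution.
major 3rd: 3 letter names, 4 semitones
Letter: C + 2 → E
Pitch: C + 4 semitones, spelled as an E → E
= E


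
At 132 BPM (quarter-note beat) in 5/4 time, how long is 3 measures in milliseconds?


Solution.
Quarter-note beat duration = 60000 / 132 ms
Beats per measure (5/4) = 5
One measure = 5 × 60000 / 132 = 300000 / 132 ms
3 measures = 3 × 300000 / 132 = 900000 / 132
= 6818.2 ms


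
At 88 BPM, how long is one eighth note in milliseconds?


Working:
One quarter-note beat = 60000 / BPM = 60000 / 88 ms
Eighth note = 1/2 × quarter note
Duration = 1/2 × 60000 / 88 = 30000 / 88
= 340.9 ms


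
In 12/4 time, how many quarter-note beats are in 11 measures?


Let's work it out.
Time signature 12/4: the bottom number 4 means the quarter note gets one count
The top number 12 means 12 quarter-note beats per measure
Total = 12 × 11 measures
= 132 quarter-note beats


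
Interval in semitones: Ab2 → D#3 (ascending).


Working:
Absolute semitone position = octave×12 + chromatic position
Ab2: 2×12 + 8 = 32
D#3: 3×12 + 3 = 39
Difference = 39 - 32 = 7
= 7 semitones


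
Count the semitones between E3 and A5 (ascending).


Working:
Absolute semitone position = octave×12 + chromatic position
E3: 3×12 + 4 = 40
A5: 5×12 + 9 = 69
Difference = 69 - 40 = 29
= 29 semitones


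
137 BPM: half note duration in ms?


Working:
One quarter-note beat = 60000 / BPM = 60000 / 137 ms
Half note = 2 × quarter note
Duration = 2 × 60000 / 137 = 120000 / 137
= 875.9 ms


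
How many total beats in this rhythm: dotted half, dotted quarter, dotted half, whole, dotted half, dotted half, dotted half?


Beat values:
  dotted half = 3 beats
  dotted quarter = 1.5 beats
  dotted half = 3 beats
  whole = 4 beats
  dotted half = 3 beats
  dotted half = 3 beats
  dotted half = 3 beats
Sum = 3 + 1.5 + 3 + 4 + 3 + 3 + 3
= 20.5 beats


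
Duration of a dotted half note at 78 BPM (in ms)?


One quarter-note beat = 60000 / BPM = 60000 / 78 ms
Dotted half note = 3 × quarter note
Duration = 3 × 60000 / 78 = 180000 / 78
= 2307.7 ms


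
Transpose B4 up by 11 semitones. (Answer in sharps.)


Solution.
B4: chromatic position 11 in octave 4 → absolute = 4×12 + 11 = 59
Transpose up 11: 59 + 11 = 70
70 = 5×12 + 10 → A# in octave 5
Result = A#5


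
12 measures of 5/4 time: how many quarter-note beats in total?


Time signature 5/4: the bottom number 4 means the quarter note gets one count
The top number 5 means 5 quarter-note beats per measure
Total = 5 × 12 measures
= 60 quarter-note beats


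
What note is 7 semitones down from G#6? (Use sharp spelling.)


G#6: chromatic position 8 in octave 6 → absolute = 6×12 + 8 = 80
Transpose down 7: 80 - 7 = 73
73 = 6×12 + 1 → C# in octave 6
Result = C#6


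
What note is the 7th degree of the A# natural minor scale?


Reasoning:
Natural minor scale pattern: W-H-W-W-H-W-W (2-1-2-2-1-2-2 semitones)
Starting from A#:
  A# + 2 semitones → B#
  B# + 1 semitone → C#
  C# + 2 semitones → D#
  D# + 2 semitones → E#
  E# + 1 semitone → F#
  F# + 2 semitones → G#
  G# + 2 semitones → A#
Scale: A# B# C# D# E# F# G#
Degree 7 = G#


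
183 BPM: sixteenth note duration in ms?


Step by step:
One quarter-note beat = 60000 / BPM = 60000 / 183 ms
Sixteenth note = 1/4 × quarter note
Duration = 1/4 × 60000 / 183 = 15000 / 183
= 82.0 ms


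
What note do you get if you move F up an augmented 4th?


Reasoning:
augmented 4th: 4 letter names, 6 semitones
Letter: F + 3 → B
Pitch: F + 6 semitones, spelled as a B → B
= B


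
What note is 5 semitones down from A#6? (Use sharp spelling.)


Reasoning:
A#6: chromatic position 10 in octave 6 → absolute = 6×12 + 10 = 82
Transpose down 5: 82 - 5 = 77
77 = 6×12 + 5 → F in octave 6
Result = F6


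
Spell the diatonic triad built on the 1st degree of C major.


Let's work it out.
C major scale: C D E F G A B
Diatonic triad on degree 1 stacks scale notes 1, 3, 5: C E G
C→E = 4 semitones; C→G = 7 semitones → major triad
= C E G (major)


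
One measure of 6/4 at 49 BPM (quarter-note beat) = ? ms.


Reasoning:
Quarter-note beat duration = 60000 / 49 ms
Beats per measure (6/4) = 6
One measure = 6 × 60000 / 49 = 360000 / 49 ms
= 7346.9 ms


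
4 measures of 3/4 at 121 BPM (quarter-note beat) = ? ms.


Reasoning:
Quarter-note beat duration = 60000 / 121 ms
Beats per measure (3/4) = 3
One measure = 3 × 60000 / 121 = 180000 / 121 ms
4 measures = 4 × 180000 / 121 = 720000 / 121
= 5950.4 ms


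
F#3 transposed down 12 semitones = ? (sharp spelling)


F#3: chromatic position 6 in octave 3 → absolute = 3×12 + 6 = 42
Transpose down 12: 42 - 12 = 30
30 = 2×12 + 6 → F# in octave 2
Result = F#2


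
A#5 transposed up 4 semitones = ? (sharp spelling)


A#5: chromatic position 10 in octave 5 → absolute = 5×12 + 10 = 70
Transpose up 4: 70 + 4 = 74
74 = 6×12 + 2 → D in octave 6
Result = D6


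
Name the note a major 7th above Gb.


Let's work it out.
A 7th spans 7 letter names, so from G we land on F
A major 7th = 11 semitones above Gb
Spell F at that pitch: F
= F


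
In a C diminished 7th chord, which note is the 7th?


Solution.
Diminished 7th chord = root + minor 3rd + diminished 5th + diminished 7th
Seventh chords stack in thirds, so the letter names are C-E-G-B
Root: C
Minor 3rd above C: Eb
Diminished 5th above C: Gb
Diminished 7th above C: Bbb
The 7th = Bbb


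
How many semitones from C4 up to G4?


Let's work it out.
Absolute semitone position = octave×12 + chromatic position
C4: 4×12 + 0 = 48
G4: 4×12 + 7 = 55
Difference = 55 - 48 = 7
= 7 semitones


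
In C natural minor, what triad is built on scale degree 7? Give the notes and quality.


Reasoning:
C natural minor scale: C D Eb F G Ab Bb
Diatonic triad on degree 7 stacks scale notes 7, 2, 4: Bb D F
Bb→D = 4 semitones; Bb→F = 7 semitones → major triad
= Bb D F (major)


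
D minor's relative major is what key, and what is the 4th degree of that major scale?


Let's work it out.
The relative major shares the key signature and is a minor 3rd above the minor tonic
A minor 3rd above D is F
→ relative major of D minor is F major
F major scale: F G A Bb C D E
= F major; 4th degree = Bb


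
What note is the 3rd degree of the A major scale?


Major scale pattern: W-W-H-W-W-W-H (2-2-1-2-2-2-1 semitones)
Starting from A:
  A + 2 semitones → B
  B + 2 semitones → C#
  C# + 1 semitone → D
  D + 2 semitones → E
  E + 2 semitones → F#
  F# + 2 semitones → G#
  G# + 1 semitone → A
Scale: A B C# D E F# G#
Degree 3 = C#


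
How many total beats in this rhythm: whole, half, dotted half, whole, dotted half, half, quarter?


Let's work it out.
Beat values:
  whole = 4 beats
  half = 2 beats
  dotted half = 3 beats
  whole = 4 beats
  dotted half = 3 beats
  half = 2 beats
  quarter = 1 beat
Sum = 4 + 2 + 3 + 4 + 3 + 2 + 1
= 19 beats


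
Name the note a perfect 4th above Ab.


Reasoning:
A 4th spans 4 letter names, so from A we land on D
A perfect 4th = 5 semitones above Ab
Spell D at that pitch: Db
= Db


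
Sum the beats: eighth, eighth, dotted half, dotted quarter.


Let's work it out.
Beat values:
  eighth = 0.5 beats
  eighth = 0.5 beats
  dotted half = 3 beats
  dotted quarter = 1.5 beats
Sum = 0.5 + 0.5 + 3 + 1.5
= 5.5 beats


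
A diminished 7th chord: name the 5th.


Working:
Diminished 7th chord = root + minor 3rd + diminished 5th + diminished 7th
Seventh chords stack in thirds, so the letter names are A-C-E-G
Root: A
Minor 3rd above A: C
Diminished 5th above A: Eb
Diminished 7th above A: Gb
The 5th = Eb


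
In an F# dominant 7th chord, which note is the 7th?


Working:
Dominant 7th chord = root + major 3rd + perfect 5th + minor 7th
Seventh chords stack in thirds, so the letter names are F-A-C-E
Root: F#
Major 3rd above F#: A#
Perfect 5th above F#: C#
Minor 7th above F#: E
The 7th = E


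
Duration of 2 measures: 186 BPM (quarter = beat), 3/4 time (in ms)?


Working:
Quarter-note beat duration = 60000 / 186 ms
Beats per measure (3/4) = 3
One measure = 3 × 60000 / 186 = 180000 / 186 ms
2 measures = 2 × 180000 / 186 = 360000 / 186
= 1935.5 ms


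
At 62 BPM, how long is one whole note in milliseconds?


One quarter-note beat = 60000 / BPM = 60000 / 62 ms
Whole note = 4 × quarter note
Duration = 4 × 60000 / 62 = 240000 / 62
= 3871.0 ms


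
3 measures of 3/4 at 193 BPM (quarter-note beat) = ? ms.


Quarter-note beat duration = 60000 / 193 ms
Beats per measure (3/4) = 3
One measure = 3 × 60000 / 193 = 180000 / 193 ms
3 measures = 3 × 180000 / 193 = 540000 / 193
= 2797.9 ms


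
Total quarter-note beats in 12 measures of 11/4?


Solution.
Time signature 11/4: the bottom number 4 means the quarter note gets one count
The top number 11 means 11 quarter-note beats per measure
Total = 11 × 12 measures
= 132 quarter-note beats


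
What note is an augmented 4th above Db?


Working:
A 4th spans 4 letter names, so from D we land on G
An augmented 4th = 6 semitones above Db
Spell G at that pitch: G
= G


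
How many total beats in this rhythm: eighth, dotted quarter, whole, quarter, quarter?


Step by step:
Beat values:
  eighth = 0.5 beats
  dotted quarter = 1.5 beats
  whole = 4 beats
  quarter = 1 beat
  quarter = 1 beat
Sum = 0.5 + 1.5 + 4 + 1 + 1
= 8 beats


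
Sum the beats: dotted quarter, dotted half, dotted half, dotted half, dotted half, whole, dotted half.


Beat values:
  dotted quarter = 1.5 beats
  dotted half = 3 beats
  dotted half = 3 beats
  dotted half = 3 beats
  dotted half = 3 beats
  whole = 4 beats
  dotted half = 3 beats
Sum = 1.5 + 3 + 3 + 3 + 3 + 4 + 3
= 20.5 beats
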